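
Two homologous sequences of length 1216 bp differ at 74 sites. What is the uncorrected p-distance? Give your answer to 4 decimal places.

p = 74/1216 = 0.060855… ≈ 0.0609 (to 4 d.p.).

0.0609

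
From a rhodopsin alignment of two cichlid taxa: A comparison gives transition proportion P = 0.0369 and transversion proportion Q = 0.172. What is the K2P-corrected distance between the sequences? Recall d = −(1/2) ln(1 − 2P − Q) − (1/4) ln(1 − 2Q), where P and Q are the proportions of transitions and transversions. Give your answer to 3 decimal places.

0.246

Under the Kimura two-parameter model, d = −½ ln(1 − 2P − Q) − ¼ ln(1 − 2Q).
1 − 2P − Q = 0.7542, giving −½ ln(0.7542) = 0.141049.
1 − 2Q = 0.656, giving −¼ ln(0.656) = 0.105399.
d = 0.141049 + 0.105399 = 0.246448.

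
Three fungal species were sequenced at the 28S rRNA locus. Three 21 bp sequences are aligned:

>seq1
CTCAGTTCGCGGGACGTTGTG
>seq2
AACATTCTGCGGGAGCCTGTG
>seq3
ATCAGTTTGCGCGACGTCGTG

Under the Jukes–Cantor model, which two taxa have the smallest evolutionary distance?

seq1 and seq3

seq1–seq2: 8/21 differ, p = 0.381, d = 0.532.
seq1–seq3: 4/21 differ, p = 0.190, d = 0.220.
seq2–seq3: 8/21 differ, p = 0.381, d = 0.532.
The smallest distance is between seq1 and seq3.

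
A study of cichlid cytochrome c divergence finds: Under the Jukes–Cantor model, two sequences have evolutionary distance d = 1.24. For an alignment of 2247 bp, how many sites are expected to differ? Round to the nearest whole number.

1363

Invert JC69: p = (3/4)(1 − e^(−4d/3)) = 0.75 × (1 − e^(-1.653333)) = 0.75 × (1 − 0.191411) = 0.606442.
Expected differing sites = pL ≈ 0.606442 × 2247 = 1362.675174 ≈ 1363.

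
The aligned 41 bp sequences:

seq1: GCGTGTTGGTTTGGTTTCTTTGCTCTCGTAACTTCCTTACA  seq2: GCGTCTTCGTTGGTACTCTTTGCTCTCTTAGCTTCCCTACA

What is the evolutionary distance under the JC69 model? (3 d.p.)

The sequences differ at 9 of 41 sites (5, 8, 12, 14, 15, 16, 28, 31, 37), so p = 9/41 ≈ 0.219512.
d = −(3/4) ln(1 − 4p/3) = −0.75 ln(1 − 0.292683) = −0.75 ln(0.707317)
  = −0.75 × (-0.346276) = 0.259707 substitutions/site.

0.260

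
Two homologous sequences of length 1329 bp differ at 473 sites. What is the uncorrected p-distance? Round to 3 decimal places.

0.356

p = 473/1329 = 0.355906… ≈ 0.356 (to 3 d.p.).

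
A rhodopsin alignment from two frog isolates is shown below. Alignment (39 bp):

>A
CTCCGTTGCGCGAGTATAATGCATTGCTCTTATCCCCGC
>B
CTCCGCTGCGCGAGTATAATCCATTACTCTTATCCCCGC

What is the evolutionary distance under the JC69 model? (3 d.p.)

The sequences differ at 3 of 39 sites (6, 21, 26), so p = 3/39 ≈ 0.076923.
d = −(3/4) ln(1 − 4p/3) = −0.75 ln(1 − 0.102564) = −0.75 ln(0.897436)
  = −0.75 × (-0.108213) = 0.081160 substitutions/site.

0.081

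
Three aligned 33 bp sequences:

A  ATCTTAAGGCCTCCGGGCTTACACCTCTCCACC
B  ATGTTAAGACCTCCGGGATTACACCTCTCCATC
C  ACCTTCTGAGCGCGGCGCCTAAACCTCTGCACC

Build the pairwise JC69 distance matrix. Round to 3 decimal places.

d(A,B) = 0.132, d(A,C) = 0.441, d(B,C) = 0.559

A–B: 4/33 sites differ → p ≈ 0.121212, d = −0.75 ln(1 − 0.161616) = 0.132209 ≈ 0.132.
A–C: 11/33 sites differ → p ≈ 0.333333, d = −0.75 ln(1 − 0.444444) = 0.440839 ≈ 0.441.
B–C: 13/33 sites differ → p ≈ 0.393939, d = −0.75 ln(1 − 0.525252) = 0.558728 ≈ 0.559.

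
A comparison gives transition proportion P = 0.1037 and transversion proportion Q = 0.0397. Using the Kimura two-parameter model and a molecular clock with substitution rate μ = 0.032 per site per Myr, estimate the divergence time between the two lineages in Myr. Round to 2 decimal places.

2.54

Under the Kimura two-parameter model, d = −½ ln(1 − 2P − Q) − ¼ ln(1 − 2Q).
1 − 2P − Q = 0.7529, giving −½ ln(0.7529) = 0.141911.
1 − 2Q = 0.9206, giving −¼ ln(0.9206) = 0.020682.
d = 0.141911 + 0.020682 = 0.162593.
Under a molecular clock d = 2μt, so t = d/(2μ) = 0.162593 / (2 × 0.032) = 2.54 Myr.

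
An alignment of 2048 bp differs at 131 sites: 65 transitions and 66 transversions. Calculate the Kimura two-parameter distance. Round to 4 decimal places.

0.0670

P = 65/2048 ≈ 0.031738 and Q = 66/2048 ≈ 0.032227.
Under the Kimura two-parameter model, d = −½ ln(1 − 2P − Q) − ¼ ln(1 − 2Q).
1 − 2P − Q = 0.904297, giving −½ ln(0.904297) = 0.050299.
1 − 2Q = 0.935546, giving −¼ ln(0.935546) = 0.016656.
d = 0.050299 + 0.016656 = 0.066955.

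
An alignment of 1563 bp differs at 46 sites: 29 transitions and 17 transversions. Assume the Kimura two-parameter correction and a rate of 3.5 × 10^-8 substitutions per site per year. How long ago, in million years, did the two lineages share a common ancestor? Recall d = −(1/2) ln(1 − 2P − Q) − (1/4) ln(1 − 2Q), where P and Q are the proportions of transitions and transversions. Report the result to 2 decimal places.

P = 29/1563 ≈ 0.018554 and Q = 17/1563 ≈ 0.010877.
Under the Kimura two-parameter model, d = −½ ln(1 − 2P − Q) − ¼ ln(1 − 2Q).
1 − 2P − Q = 0.952015, giving −½ ln(0.952015) = 0.024587.
1 − 2Q = 0.978246, giving −¼ ln(0.978246) = 0.005499.
d = 0.024587 + 0.005499 = 0.030086.
Under a molecular clock d = 2μt, so t = d/(2μ) = 0.030086 / (2 × 3.5 × 10^-8) = 0.43 million years.

0.43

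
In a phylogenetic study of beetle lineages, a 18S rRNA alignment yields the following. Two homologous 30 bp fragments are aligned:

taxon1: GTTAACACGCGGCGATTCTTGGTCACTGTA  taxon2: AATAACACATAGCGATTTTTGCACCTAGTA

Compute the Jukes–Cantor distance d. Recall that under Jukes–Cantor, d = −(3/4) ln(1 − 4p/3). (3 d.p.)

The sequences differ at 11 of 30 sites, so p = 11/30 ≈ 0.366667.
d = −(3/4) ln(1 − 4p/3) = −0.75 ln(1 − 0.488889) = −0.75 ln(0.511111)
  = −0.75 × (-0.671168) = 0.503376 substitutions/site.

0.503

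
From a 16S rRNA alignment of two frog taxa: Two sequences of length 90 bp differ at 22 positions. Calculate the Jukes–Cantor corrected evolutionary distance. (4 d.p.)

0.2958

p = 22/90 ≈ 0.244444.
d = −(3/4) ln(1 − 4p/3) = −0.75 ln(1 − 0.325925) = −0.75 ln(0.674075)
  = −0.75 × (-0.394414) = 0.295811 substitutions/site.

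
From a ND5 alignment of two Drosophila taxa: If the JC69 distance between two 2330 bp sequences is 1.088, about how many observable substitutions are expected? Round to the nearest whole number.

1338

Invert JC69: p = (3/4)(1 − e^(−4d/3)) = 0.75 × (1 − e^(-1.450667)) = 0.75 × (1 − 0.234414) = 0.574190.
Expected differing sites = pL ≈ 0.574190 × 2330 = 1337.8627 ≈ 1338.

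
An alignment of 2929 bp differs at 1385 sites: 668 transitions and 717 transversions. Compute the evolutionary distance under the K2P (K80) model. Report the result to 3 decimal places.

0.772

P = 668/2929 ≈ 0.228064 and Q = 717/2929 ≈ 0.244793.
Under the Kimura two-parameter model, d = −½ ln(1 − 2P − Q) − ¼ ln(1 − 2Q).
1 − 2P − Q = 0.299079, giving −½ ln(0.299079) = 0.603524.
1 − 2Q = 0.510414, giving −¼ ln(0.510414) = 0.168133.
d = 0.603524 + 0.168133 = 0.771657.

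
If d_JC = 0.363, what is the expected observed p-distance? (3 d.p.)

p = (3/4)(1 − e^(−4d/3)) = 0.75 × (1 − e^(-0.484)) = 0.75 × (1 − 0.616313) = 0.287765.

0.288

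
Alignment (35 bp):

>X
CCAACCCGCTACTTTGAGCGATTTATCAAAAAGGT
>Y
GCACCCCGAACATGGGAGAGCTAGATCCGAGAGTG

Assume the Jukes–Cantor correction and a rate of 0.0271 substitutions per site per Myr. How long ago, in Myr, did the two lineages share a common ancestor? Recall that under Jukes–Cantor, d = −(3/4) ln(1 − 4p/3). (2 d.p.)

14.43

The sequences differ at 17 of 35 sites, so p = 17/35 ≈ 0.485714.
d = −(3/4) ln(1 − 4p/3) = −0.75 ln(1 − 0.647619) = −0.75 ln(0.352381)
  = −0.75 × (-1.043042) = 0.782282 substitutions/site.
Under a molecular clock d = 2μt, so t = d/(2μ) = 0.782282 / (2 × 0.0271) = 14.43 Myr.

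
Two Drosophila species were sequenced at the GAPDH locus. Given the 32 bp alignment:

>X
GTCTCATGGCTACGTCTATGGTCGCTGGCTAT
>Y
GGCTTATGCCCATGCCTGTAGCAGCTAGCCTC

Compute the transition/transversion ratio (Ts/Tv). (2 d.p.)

Transitions are A↔G and C↔T; transversions are all other mismatches.
Transitions: 10. Transversions: 4.
R = 10/4 = 2.50.

2.50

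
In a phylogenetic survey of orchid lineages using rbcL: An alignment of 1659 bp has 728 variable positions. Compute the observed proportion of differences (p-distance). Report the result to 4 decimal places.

p = 728/1659 = 0.438818… ≈ 0.4388 (to 4 d.p.).

0.4388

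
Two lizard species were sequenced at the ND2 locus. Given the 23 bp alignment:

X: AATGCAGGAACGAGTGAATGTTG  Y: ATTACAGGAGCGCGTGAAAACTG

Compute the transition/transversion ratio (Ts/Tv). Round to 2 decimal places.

Transitions are A↔G and C↔T; transversions are all other mismatches.
Transitions: 4. Transversions: 3.
R = 4/3 = 1.333333… ≈ 1.33 (to 2 d.p.).

1.33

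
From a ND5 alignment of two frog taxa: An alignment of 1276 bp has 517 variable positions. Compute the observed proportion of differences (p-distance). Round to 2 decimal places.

0.41

p = 517/1276 = 0.405172… ≈ 0.41 (to 2 d.p.).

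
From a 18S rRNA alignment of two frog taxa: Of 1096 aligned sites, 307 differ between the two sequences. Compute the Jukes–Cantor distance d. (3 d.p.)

p = 307/1096 ≈ 0.280109.
d = −(3/4) ln(1 − 4p/3) = −0.75 ln(1 − 0.373479) = −0.75 ln(0.626521)
  = −0.75 × (-0.467573) = 0.350680 substitutions/site.

0.351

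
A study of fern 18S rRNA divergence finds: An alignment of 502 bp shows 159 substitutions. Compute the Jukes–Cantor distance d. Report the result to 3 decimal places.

p = 159/502 ≈ 0.316733.
d = −(3/4) ln(1 − 4p/3) = −0.75 ln(1 − 0.422311) = −0.75 ln(0.577689)
  = −0.75 × (-0.548720) = 0.411540 substitutions/site.

0.412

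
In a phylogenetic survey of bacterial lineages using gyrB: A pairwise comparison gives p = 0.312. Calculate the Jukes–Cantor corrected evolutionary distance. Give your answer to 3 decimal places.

0.403

d = −(3/4) ln(1 − 4p/3) = −0.75 ln(1 − 0.416) = −0.75 ln(0.584)
  = −0.75 × (-0.537854) = 0.403391 substitutions/site.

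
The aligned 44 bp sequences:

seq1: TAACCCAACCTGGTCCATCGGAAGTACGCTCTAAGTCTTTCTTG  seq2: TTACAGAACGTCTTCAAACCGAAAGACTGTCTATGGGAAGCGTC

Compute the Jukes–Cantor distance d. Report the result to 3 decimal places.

The sequences differ at 21 of 44 sites, so p = 21/44 ≈ 0.477273.
d = −(3/4) ln(1 − 4p/3) = −0.75 ln(1 − 0.636364) = −0.75 ln(0.363636)
  = −0.75 × (-1.011602) = 0.758702 substitutions/site.

0.759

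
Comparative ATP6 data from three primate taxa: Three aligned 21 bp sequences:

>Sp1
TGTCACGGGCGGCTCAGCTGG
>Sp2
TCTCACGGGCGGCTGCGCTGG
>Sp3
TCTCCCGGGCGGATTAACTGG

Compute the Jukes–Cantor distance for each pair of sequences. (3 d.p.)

d(Sp1,Sp2) = 0.158, d(Sp1,Sp3) = 0.286, d(Sp2,Sp3) = 0.286

Sp1–Sp2: 3/21 sites differ → p ≈ 0.142857, d = −0.75 ln(1 − 0.190476) = 0.158482 ≈ 0.158.
Sp1–Sp3: 5/21 sites differ → p ≈ 0.238095, d = −0.75 ln(1 − 0.31746) = 0.286451 ≈ 0.286.
Sp2–Sp3: 5/21 sites differ → p ≈ 0.238095, d = −0.75 ln(1 − 0.31746) = 0.286451 ≈ 0.286.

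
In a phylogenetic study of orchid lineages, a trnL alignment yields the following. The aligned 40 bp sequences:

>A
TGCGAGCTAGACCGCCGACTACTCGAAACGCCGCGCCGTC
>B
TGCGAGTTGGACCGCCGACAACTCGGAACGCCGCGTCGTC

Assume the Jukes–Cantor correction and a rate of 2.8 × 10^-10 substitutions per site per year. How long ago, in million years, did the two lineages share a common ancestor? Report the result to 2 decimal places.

244.18

The sequences differ at 5 of 40 sites (7, 9, 20, 26, 36), so p = 5/40 = 0.125.
d = −(3/4) ln(1 − 4p/3) = −0.75 ln(1 − 0.166667) = −0.75 ln(0.833333)
  = −0.75 × (-0.182322) = 0.136742 substitutions/site.
Under a molecular clock d = 2μt, so t = d/(2μ) = 0.136742 / (2 × 2.8 × 10^-10) = 244.18 million years.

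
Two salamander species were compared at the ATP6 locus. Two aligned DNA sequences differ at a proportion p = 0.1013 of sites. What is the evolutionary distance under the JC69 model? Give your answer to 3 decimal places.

d = −(3/4) ln(1 − 4p/3) = −0.75 ln(1 − 0.135067) = −0.75 ln(0.864933)
  = −0.75 × (-0.145103) = 0.108827 substitutions/site.

0.109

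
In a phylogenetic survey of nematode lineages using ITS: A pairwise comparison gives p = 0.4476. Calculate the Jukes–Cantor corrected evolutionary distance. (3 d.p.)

0.681

d = −(3/4) ln(1 − 4p/3) = −0.75 ln(1 − 0.5968) = −0.75 ln(0.4032)
  = −0.75 × (-0.908323) = 0.681242 substitutions/site.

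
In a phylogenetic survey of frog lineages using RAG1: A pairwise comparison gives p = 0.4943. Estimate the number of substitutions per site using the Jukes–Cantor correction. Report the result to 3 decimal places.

0.807

d = −(3/4) ln(1 − 4p/3) = −0.75 ln(1 − 0.659067) = −0.75 ln(0.340933)
  = −0.75 × (-1.076069) = 0.807052 substitutions/site.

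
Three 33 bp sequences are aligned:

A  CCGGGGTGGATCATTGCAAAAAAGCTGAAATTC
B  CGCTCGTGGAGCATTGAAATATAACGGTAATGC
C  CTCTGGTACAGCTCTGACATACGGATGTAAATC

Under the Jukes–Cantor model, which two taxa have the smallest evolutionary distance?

A and B

A–B: 12/33 differ, p = 0.364, d = 0.497.
A–C: 16/33 differ, p = 0.485, d = 0.780.
B–C: 14/33 differ, p = 0.424, d = 0.625.
The smallest distance is between A and B.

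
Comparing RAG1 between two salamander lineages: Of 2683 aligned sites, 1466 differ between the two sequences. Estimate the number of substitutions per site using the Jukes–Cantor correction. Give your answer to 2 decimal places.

p = 1466/2683 ≈ 0.546403.
d = −(3/4) ln(1 − 4p/3) = −0.75 ln(1 − 0.728537) = −0.75 ln(0.271463)
  = −0.75 × (-1.303929) = 0.977947 substitutions/site.

0.98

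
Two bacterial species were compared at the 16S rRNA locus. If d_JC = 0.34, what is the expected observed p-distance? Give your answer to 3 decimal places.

0.273

p = (3/4)(1 − e^(−4d/3)) = 0.75 × (1 − e^(-0.453333)) = 0.75 × (1 − 0.635506) = 0.273371.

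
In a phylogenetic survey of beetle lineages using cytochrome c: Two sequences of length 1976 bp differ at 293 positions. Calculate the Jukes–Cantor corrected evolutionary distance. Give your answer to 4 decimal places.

0.1652

p = 293/1976 ≈ 0.148279.
d = −(3/4) ln(1 − 4p/3) = −0.75 ln(1 − 0.197705) = −0.75 ln(0.802295)
  = −0.75 × (-0.220279) = 0.165209 substitutions/site.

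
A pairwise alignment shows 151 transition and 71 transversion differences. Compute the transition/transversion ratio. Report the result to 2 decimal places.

2.13

R = 151/71 = 2.126760… ≈ 2.13 (to 2 d.p.).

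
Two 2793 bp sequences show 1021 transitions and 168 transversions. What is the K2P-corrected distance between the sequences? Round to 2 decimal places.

P = 1021/2793 ≈ 0.365557 and Q = 168/2793 ≈ 0.06015.
Under the Kimura two-parameter model, d = −½ ln(1 − 2P − Q) − ¼ ln(1 − 2Q).
1 − 2P − Q = 0.208736, giving −½ ln(0.208736) = 0.783342.
1 − 2Q = 0.8797, giving −¼ ln(0.8797) = 0.032044.
d = 0.783342 + 0.032044 = 0.815386.

0.82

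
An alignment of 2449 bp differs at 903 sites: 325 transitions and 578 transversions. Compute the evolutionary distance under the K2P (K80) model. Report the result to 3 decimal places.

0.508

P = 325/2449 ≈ 0.132707 and Q = 578/2449 ≈ 0.236015.
Under the Kimura two-parameter model, d = −½ ln(1 − 2P − Q) − ¼ ln(1 − 2Q).
1 − 2P − Q = 0.498571, giving −½ ln(0.498571) = 0.348005.
1 − 2Q = 0.52797, giving −¼ ln(0.52797) = 0.159679.
d = 0.348005 + 0.159679 = 0.507684.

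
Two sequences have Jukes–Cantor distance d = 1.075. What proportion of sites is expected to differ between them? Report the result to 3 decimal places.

0.571

p = (3/4)(1 − e^(−4d/3)) = 0.75 × (1 − e^(-1.433333)) = 0.75 × (1 − 0.238513) = 0.571115.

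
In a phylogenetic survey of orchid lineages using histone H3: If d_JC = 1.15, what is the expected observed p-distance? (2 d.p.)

p = (3/4)(1 − e^(−4d/3)) = 0.75 × (1 − e^(-1.533333)) = 0.75 × (1 − 0.215815) = 0.588139.

0.59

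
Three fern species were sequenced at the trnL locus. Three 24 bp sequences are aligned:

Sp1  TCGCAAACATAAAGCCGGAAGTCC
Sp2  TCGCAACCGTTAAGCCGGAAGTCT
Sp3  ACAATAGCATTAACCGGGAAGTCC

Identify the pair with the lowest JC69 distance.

Sp1 and Sp2

Sp1–Sp2: 4/24 differ, p = 0.167, d = 0.188.
Sp1–Sp3: 8/24 differ, p = 0.333, d = 0.441.
Sp2–Sp3: 9/24 differ, p = 0.375, d = 0.520.
The smallest distance is between Sp1 and Sp2.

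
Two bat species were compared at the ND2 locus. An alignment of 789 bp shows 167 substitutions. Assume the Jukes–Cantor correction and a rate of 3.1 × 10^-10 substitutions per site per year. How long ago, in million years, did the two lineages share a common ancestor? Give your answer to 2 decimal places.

p = 167/789 ≈ 0.21166.
d = −(3/4) ln(1 − 4p/3) = −0.75 ln(1 − 0.282213) = −0.75 ln(0.717787)
  = −0.75 × (-0.331582) = 0.248687 substitutions/site.
Under a molecular clock d = 2μt, so t = d/(2μ) = 0.248687 / (2 × 3.1 × 10^-10) = 401.11 million years.

401.11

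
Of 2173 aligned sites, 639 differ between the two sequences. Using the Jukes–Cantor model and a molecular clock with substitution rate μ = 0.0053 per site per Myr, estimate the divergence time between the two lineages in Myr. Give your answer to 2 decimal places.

p = 639/2173 ≈ 0.294064.
d = −(3/4) ln(1 − 4p/3) = −0.75 ln(1 − 0.392085) = −0.75 ln(0.607915)
  = −0.75 × (-0.497720) = 0.373290 substitutions/site.
Under a molecular clock d = 2μt, so t = d/(2μ) = 0.373290 / (2 × 0.0053) = 35.22 Myr.

35.22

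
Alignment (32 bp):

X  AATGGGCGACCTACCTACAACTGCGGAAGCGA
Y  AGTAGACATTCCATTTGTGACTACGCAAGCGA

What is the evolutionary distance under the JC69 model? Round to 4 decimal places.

0.6566

The sequences differ at 14 of 32 sites, so p = 14/32 = 0.4375.
d = −(3/4) ln(1 − 4p/3) = −0.75 ln(1 − 0.583333) = −0.75 ln(0.416667)
  = −0.75 × (-0.875468) = 0.656601 substitutions/site.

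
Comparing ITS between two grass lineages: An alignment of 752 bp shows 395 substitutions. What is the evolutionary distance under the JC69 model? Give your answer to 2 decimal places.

0.90

p = 395/752 ≈ 0.525266.
d = −(3/4) ln(1 − 4p/3) = −0.75 ln(1 − 0.700355) = −0.75 ln(0.299645)
  = −0.75 × (-1.205157) = 0.903868 substitutions/site.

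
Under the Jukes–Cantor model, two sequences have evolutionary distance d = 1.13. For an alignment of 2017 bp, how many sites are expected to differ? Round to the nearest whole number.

Invert JC69: p = (3/4)(1 − e^(−4d/3)) = 0.75 × (1 − e^(-1.506667)) = 0.75 × (1 − 0.221647) = 0.583765.
Expected differing sites = pL ≈ 0.583765 × 2017 = 1177.454005 ≈ 1177.

1177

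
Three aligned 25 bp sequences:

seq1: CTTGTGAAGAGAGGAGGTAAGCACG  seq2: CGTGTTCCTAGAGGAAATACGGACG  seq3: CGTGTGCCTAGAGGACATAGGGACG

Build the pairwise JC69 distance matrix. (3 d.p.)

d(seq1,seq2) = 0.490, d(seq1,seq3) = 0.417, d(seq2,seq3) = 0.131

seq1–seq2: 9/25 sites differ → p = 0.36, d = −0.75 ln(1 − 0.48) = 0.490445 ≈ 0.490.
seq1–seq3: 8/25 sites differ → p = 0.32, d = −0.75 ln(1 − 0.426667) = 0.417216 ≈ 0.417.
seq2–seq3: 3/25 sites differ → p = 0.12, d = −0.75 ln(1 − 0.16) = 0.130765 ≈ 0.131.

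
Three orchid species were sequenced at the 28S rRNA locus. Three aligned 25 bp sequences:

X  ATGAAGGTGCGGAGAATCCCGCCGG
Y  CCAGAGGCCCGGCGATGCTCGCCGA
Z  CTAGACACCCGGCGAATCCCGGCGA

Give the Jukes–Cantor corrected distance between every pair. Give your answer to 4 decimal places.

d(X,Y) = 0.6626, d(X,Z) = 0.5716, d(Y,Z) = 0.3505

X–Y: 11/25 sites differ → p = 0.44, d = −0.75 ln(1 − 0.586667) = 0.662626 ≈ 0.6626.
X–Z: 10/25 sites differ → p = 0.4, d = −0.75 ln(1 − 0.533333) = 0.571605 ≈ 0.5716.
Y–Z: 7/25 sites differ → p = 0.28, d = −0.75 ln(1 − 0.373333) = 0.350505 ≈ 0.3505.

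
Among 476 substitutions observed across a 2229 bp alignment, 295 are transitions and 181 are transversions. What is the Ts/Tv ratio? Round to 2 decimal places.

1.63

R = 295/181 = 1.629834… ≈ 1.63 (to 2 d.p.).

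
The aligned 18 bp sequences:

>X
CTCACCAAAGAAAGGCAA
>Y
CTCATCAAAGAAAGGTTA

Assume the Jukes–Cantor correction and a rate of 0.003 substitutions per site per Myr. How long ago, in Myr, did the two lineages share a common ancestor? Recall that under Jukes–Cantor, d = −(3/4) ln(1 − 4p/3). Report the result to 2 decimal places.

The sequences differ at 3 of 18 sites (5, 16, 17), so p = 3/18 ≈ 0.166667.
d = −(3/4) ln(1 − 4p/3) = −0.75 ln(1 − 0.222223) = −0.75 ln(0.777777)
  = −0.75 × (-0.251315) = 0.188486 substitutions/site.
Under a molecular clock d = 2μt, so t = d/(2μ) = 0.188486 / (2 × 0.003) = 31.41 Myr.

31.41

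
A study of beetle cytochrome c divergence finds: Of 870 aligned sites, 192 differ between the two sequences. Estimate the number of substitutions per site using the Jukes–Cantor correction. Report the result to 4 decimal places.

0.2614

p = 192/870 ≈ 0.22069.
d = −(3/4) ln(1 − 4p/3) = −0.75 ln(1 − 0.294253) = −0.75 ln(0.705747)
  = −0.75 × (-0.348498) = 0.261374 substitutions/site.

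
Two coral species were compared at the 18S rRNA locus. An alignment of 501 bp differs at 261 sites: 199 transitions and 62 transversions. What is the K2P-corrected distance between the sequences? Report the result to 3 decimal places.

P = 199/501 ≈ 0.397206 and Q = 62/501 ≈ 0.123752.
Under the Kimura two-parameter model, d = −½ ln(1 − 2P − Q) − ¼ ln(1 − 2Q).
1 − 2P − Q = 0.081836, giving −½ ln(0.081836) = 1.251519.
1 − 2Q = 0.752496, giving −¼ ln(0.752496) = 0.071090.
d = 1.251519 + 0.071090 = 1.322609.

1.323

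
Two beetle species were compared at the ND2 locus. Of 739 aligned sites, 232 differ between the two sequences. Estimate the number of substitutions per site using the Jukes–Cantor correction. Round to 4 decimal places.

0.4067

p = 232/739 ≈ 0.313938.
d = −(3/4) ln(1 − 4p/3) = −0.75 ln(1 − 0.418584) = −0.75 ln(0.581416)
  = −0.75 × (-0.542289) = 0.406717 substitutions/site.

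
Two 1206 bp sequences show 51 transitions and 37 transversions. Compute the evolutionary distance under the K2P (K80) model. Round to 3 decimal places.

P = 51/1206 ≈ 0.042289 and Q = 37/1206 ≈ 0.03068.
Under the Kimura two-parameter model, d = −½ ln(1 − 2P − Q) − ¼ ln(1 − 2Q).
1 − 2P − Q = 0.884742, giving −½ ln(0.884742) = 0.061230.
1 − 2Q = 0.93864, giving −¼ ln(0.93864) = 0.015831.
d = 0.061230 + 0.015831 = 0.077061.

0.077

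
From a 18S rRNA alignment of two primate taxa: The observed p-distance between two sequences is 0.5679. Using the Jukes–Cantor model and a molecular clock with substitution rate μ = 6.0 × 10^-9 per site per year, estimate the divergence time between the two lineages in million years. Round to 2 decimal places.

88.47

d = −(3/4) ln(1 − 4p/3) = −0.75 ln(1 − 0.7572) = −0.75 ln(0.2428)
  = −0.75 × (-1.415517) = 1.061638 substitutions/site.
Under a molecular clock d = 2μt, so t = d/(2μ) = 1.061638 / (2 × 6.0 × 10^-9) = 88.47 million years.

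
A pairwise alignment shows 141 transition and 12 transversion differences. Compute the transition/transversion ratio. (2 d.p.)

11.75

R = 141/12 = 11.75.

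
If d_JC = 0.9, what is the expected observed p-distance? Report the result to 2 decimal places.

p = (3/4)(1 − e^(−4d/3)) = 0.75 × (1 − e^(-1.2)) = 0.75 × (1 − 0.301194) = 0.524105.

0.52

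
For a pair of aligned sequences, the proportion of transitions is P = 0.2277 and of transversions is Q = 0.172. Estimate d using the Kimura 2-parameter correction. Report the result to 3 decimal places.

Under the Kimura two-parameter model, d = −½ ln(1 − 2P − Q) − ¼ ln(1 − 2Q).
1 − 2P − Q = 0.3726, giving −½ ln(0.3726) = 0.493625.
1 − 2Q = 0.656, giving −¼ ln(0.656) = 0.105399.
d = 0.493625 + 0.105399 = 0.599024.

0.599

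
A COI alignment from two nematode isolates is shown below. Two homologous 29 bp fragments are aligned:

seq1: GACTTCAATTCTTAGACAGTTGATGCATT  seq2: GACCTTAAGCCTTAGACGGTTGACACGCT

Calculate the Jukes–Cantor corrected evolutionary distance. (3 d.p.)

0.401

The sequences differ at 9 of 29 sites (4, 6, 9, 10, 18, 24, 25, 27, 28), so p = 9/29 ≈ 0.310345.
d = −(3/4) ln(1 − 4p/3) = −0.75 ln(1 − 0.413793) = −0.75 ln(0.586207)
  = −0.75 × (-0.534082) = 0.400562 substitutions/site.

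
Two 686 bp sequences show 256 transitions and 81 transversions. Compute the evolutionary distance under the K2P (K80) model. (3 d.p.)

P = 256/686 ≈ 0.373178 and Q = 81/686 ≈ 0.118076.
Under the Kimura two-parameter model, d = −½ ln(1 − 2P − Q) − ¼ ln(1 − 2Q).
1 − 2P − Q = 0.135568, giving −½ ln(0.135568) = 0.999141.
1 − 2Q = 0.763848, giving −¼ ln(0.763848) = 0.067347.
d = 0.999141 + 0.067347 = 1.066488.

1.066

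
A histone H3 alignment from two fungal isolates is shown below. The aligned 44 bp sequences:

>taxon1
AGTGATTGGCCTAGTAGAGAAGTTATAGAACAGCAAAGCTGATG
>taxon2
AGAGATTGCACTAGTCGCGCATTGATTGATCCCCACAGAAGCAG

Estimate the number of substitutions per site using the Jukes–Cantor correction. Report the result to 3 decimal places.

0.543

The sequences differ at 17 of 44 sites, so p = 17/44 ≈ 0.386364.
d = −(3/4) ln(1 − 4p/3) = −0.75 ln(1 − 0.515152) = −0.75 ln(0.484848)
  = −0.75 × (-0.723920) = 0.542940 substitutions/site.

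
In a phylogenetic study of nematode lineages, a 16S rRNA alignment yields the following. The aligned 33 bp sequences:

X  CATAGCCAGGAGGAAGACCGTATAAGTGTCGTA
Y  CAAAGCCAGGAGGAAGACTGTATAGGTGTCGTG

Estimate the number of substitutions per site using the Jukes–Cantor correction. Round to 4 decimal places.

0.1322

The sequences differ at 4 of 33 sites (3, 19, 25, 33), so p = 4/33 ≈ 0.121212.
d = −(3/4) ln(1 − 4p/3) = −0.75 ln(1 − 0.161616) = −0.75 ln(0.838384)
  = −0.75 × (-0.176279) = 0.132209 substitutions/site.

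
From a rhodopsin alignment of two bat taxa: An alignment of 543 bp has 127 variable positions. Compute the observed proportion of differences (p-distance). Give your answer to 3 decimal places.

0.234

p = 127/543 = 0.233885… ≈ 0.234 (to 3 d.p.).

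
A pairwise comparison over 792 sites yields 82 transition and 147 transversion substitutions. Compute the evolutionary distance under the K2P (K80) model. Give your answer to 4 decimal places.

P = 82/792 ≈ 0.103535 and Q = 147/792 ≈ 0.185606.
Under the Kimura two-parameter model, d = −½ ln(1 − 2P − Q) − ¼ ln(1 − 2Q).
1 − 2P − Q = 0.607324, giving −½ ln(0.607324) = 0.249346.
1 − 2Q = 0.628788, giving −¼ ln(0.628788) = 0.115990.
d = 0.249346 + 0.115990 = 0.365336.

0.3653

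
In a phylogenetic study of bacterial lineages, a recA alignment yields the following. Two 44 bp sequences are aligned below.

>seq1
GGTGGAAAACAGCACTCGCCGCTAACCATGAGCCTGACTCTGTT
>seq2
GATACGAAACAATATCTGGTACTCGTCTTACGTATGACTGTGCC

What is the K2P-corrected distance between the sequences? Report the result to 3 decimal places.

Of 44 sites, 16 differences are transitions and 7 are transversions, so P = 16/44 ≈ 0.363636 and Q = 7/44 ≈ 0.159091.
Under the Kimura two-parameter model, d = −½ ln(1 − 2P − Q) − ¼ ln(1 − 2Q).
1 − 2P − Q = 0.113637, giving −½ ln(0.113637) = 1.087373.
1 − 2Q = 0.681818, giving −¼ ln(0.681818) = 0.095748.
d = 1.087373 + 0.095748 = 1.183121.

1.183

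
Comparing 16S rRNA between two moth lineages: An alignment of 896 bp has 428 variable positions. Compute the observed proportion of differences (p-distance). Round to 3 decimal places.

0.478

p = 428/896 = 0.477678… ≈ 0.478 (to 3 d.p.).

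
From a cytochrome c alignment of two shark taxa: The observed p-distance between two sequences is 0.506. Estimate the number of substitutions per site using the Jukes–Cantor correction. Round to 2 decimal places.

d = −(3/4) ln(1 − 4p/3) = −0.75 ln(1 − 0.674667) = −0.75 ln(0.325333)
  = −0.75 × (-1.122906) = 0.842180 substitutions/site.

0.84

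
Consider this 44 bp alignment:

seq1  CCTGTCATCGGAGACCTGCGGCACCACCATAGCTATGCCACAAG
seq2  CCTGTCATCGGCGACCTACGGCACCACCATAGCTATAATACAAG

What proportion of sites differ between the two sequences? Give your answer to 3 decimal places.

The sequences differ at 5 of 44 positions (sites 12, 18, 37, 38, 39).
p = 5/44 = 0.113636… ≈ 0.114 (to 3 d.p.).

0.114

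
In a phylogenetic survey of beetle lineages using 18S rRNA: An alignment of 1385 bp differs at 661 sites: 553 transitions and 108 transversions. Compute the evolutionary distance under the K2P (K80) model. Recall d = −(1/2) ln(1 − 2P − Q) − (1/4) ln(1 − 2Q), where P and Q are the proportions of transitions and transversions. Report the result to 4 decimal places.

1.0883

P = 553/1385 ≈ 0.399278 and Q = 108/1385 ≈ 0.077978.
Under the Kimura two-parameter model, d = −½ ln(1 − 2P − Q) − ¼ ln(1 − 2Q).
1 − 2P − Q = 0.123466, giving −½ ln(0.123466) = 1.045895.
1 − 2Q = 0.844044, giving −¼ ln(0.844044) = 0.042388.
d = 1.045895 + 0.042388 = 1.088283.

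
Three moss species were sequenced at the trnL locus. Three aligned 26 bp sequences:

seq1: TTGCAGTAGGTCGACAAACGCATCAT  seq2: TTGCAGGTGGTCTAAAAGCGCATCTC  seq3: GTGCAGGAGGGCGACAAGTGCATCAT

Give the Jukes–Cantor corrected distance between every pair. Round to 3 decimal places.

d(seq1,seq2) = 0.334, d(seq1,seq3) = 0.222, d(seq2,seq3) = 0.396

seq1–seq2: 7/26 sites differ → p ≈ 0.269231, d = −0.75 ln(1 − 0.358975) = 0.333515 ≈ 0.334.
seq1–seq3: 5/26 sites differ → p ≈ 0.192308, d = −0.75 ln(1 − 0.256411) = 0.222200 ≈ 0.222.
seq2–seq3: 8/26 sites differ → p ≈ 0.307692, d = −0.75 ln(1 − 0.410256) = 0.396050 ≈ 0.396.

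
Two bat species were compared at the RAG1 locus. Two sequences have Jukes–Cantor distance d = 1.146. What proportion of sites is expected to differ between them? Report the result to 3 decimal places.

p = (3/4)(1 − e^(−4d/3)) = 0.75 × (1 − e^(-1.528)) = 0.75 × (1 − 0.216969) = 0.587273.

0.587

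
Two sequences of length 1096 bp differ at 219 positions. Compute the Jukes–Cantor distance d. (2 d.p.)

0.23

p = 219/1096 ≈ 0.199818.
d = −(3/4) ln(1 − 4p/3) = −0.75 ln(1 − 0.266424) = −0.75 ln(0.733576)
  = −0.75 × (-0.309824) = 0.232368 substitutions/site.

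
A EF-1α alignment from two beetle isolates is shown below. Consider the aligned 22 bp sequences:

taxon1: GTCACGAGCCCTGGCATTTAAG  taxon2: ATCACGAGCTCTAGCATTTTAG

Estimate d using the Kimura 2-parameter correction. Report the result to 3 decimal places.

Of 22 sites, 3 differences are transitions and 1 are transversions, so P = 3/22 ≈ 0.136364 and Q = 1/22 ≈ 0.045455.
Under the Kimura two-parameter model, d = −½ ln(1 − 2P − Q) − ¼ ln(1 − 2Q).
1 − 2P − Q = 0.681817, giving −½ ln(0.681817) = 0.191497.
1 − 2Q = 0.90909, giving −¼ ln(0.90909) = 0.023828.
d = 0.191497 + 0.023828 = 0.215325.

0.215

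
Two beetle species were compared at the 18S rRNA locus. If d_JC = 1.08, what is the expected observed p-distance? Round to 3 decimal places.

p = (3/4)(1 − e^(−4d/3)) = 0.75 × (1 − e^(-1.44)) = 0.75 × (1 − 0.236928) = 0.572304.

0.572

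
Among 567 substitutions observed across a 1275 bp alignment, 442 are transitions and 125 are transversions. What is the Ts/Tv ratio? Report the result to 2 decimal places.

3.54

R = 442/125 = 3.536 ≈ 3.54 (to 2 d.p.).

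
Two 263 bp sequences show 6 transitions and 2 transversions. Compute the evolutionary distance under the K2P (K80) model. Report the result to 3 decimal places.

0.031

P = 6/263 ≈ 0.022814 and Q = 2/263 ≈ 0.007605.
Under the Kimura two-parameter model, d = −½ ln(1 − 2P − Q) − ¼ ln(1 − 2Q).
1 − 2P − Q = 0.946767, giving −½ ln(0.946767) = 0.027351.
1 − 2Q = 0.98479, giving −¼ ln(0.98479) = 0.003832.
d = 0.027351 + 0.003832 = 0.031183.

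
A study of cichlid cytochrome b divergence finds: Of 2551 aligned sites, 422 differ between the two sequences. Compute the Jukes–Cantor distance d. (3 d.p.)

p = 422/2551 ≈ 0.165425.
d = −(3/4) ln(1 − 4p/3) = −0.75 ln(1 − 0.220567) = −0.75 ln(0.779433)
  = −0.75 × (-0.249189) = 0.186892 substitutions/site.

0.187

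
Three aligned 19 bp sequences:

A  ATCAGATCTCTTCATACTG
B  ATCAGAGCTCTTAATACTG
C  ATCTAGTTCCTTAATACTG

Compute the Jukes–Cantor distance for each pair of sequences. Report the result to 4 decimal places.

A–B: 2/19 sites differ → p ≈ 0.105263, d = −0.75 ln(1 − 0.140351) = 0.113423 ≈ 0.1134.
A–C: 6/19 sites differ → p ≈ 0.315789, d = −0.75 ln(1 − 0.421052) = 0.409907 ≈ 0.4099.
B–C: 6/19 sites differ → p ≈ 0.315789, d = −0.75 ln(1 − 0.421052) = 0.409907 ≈ 0.4099.

d(A,B) = 0.1134, d(A,C) = 0.4099, d(B,C) = 0.4099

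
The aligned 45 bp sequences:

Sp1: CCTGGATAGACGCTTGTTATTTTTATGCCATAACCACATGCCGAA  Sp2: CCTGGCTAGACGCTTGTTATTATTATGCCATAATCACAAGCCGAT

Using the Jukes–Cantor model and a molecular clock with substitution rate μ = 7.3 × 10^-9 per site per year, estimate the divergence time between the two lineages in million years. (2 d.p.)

8.24

The sequences differ at 5 of 45 sites (6, 22, 34, 39, 45), so p = 5/45 ≈ 0.111111.
d = −(3/4) ln(1 − 4p/3) = −0.75 ln(1 − 0.148148) = −0.75 ln(0.851852)
  = −0.75 × (-0.160342) = 0.120257 substitutions/site.
Under a molecular clock d = 2μt, so t = d/(2μ) = 0.120257 / (2 × 7.3 × 10^-9) = 8.24 million years.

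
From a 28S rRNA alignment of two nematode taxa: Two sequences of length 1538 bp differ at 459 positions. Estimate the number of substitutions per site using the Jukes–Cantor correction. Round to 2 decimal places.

p = 459/1538 ≈ 0.29844.
d = −(3/4) ln(1 − 4p/3) = −0.75 ln(1 − 0.39792) = −0.75 ln(0.60208)
  = −0.75 × (-0.507365) = 0.380524 substitutions/site.

0.38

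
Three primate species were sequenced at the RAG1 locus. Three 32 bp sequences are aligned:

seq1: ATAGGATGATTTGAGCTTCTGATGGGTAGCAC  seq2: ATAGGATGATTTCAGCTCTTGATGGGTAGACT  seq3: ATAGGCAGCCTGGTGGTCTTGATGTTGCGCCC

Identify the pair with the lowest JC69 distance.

seq1–seq2: 6/32 differ, p = 0.188, d = 0.216.
seq1–seq3: 14/32 differ, p = 0.438, d = 0.657.
seq2–seq3: 14/32 differ, p = 0.438, d = 0.657.
The smallest distance is between seq1 and seq2.

seq1 and seq2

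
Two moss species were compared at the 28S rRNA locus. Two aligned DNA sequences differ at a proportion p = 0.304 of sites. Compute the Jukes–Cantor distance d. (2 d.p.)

0.39

d = −(3/4) ln(1 − 4p/3) = −0.75 ln(1 − 0.405333) = −0.75 ln(0.594667)
  = −0.75 × (-0.519754) = 0.389816 substitutions/site.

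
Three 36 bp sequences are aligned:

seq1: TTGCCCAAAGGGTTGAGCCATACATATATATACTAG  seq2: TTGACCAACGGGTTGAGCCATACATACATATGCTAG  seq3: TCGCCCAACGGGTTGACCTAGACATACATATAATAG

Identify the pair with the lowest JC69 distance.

seq1–seq2: 4/36 differ, p = 0.111, d = 0.120.
seq1–seq3: 7/36 differ, p = 0.194, d = 0.225.
seq2–seq3: 7/36 differ, p = 0.194, d = 0.225.
The smallest distance is between seq1 and seq2.

seq1 and seq2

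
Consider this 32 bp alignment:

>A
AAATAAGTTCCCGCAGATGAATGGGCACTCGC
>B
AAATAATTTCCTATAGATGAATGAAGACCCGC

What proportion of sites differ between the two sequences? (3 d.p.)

The sequences differ at 8 of 32 positions (sites 7, 12, 13, 14, 24, 25, 26, 29).
p = 8/32 = 0.250.

0.250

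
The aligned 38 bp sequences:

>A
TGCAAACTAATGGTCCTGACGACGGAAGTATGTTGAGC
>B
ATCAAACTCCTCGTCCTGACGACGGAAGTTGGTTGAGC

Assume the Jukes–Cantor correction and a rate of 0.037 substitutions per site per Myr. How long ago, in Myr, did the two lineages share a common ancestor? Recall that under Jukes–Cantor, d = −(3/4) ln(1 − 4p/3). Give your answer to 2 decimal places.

2.86

The sequences differ at 7 of 38 sites (1, 2, 9, 10, 12, 30, 31), so p = 7/38 ≈ 0.184211.
d = −(3/4) ln(1 − 4p/3) = −0.75 ln(1 − 0.245615) = −0.75 ln(0.754385)
  = −0.75 × (-0.281852) = 0.211389 substitutions/site.
Under a molecular clock d = 2μt, so t = d/(2μ) = 0.211389 / (2 × 0.037) = 2.86 Myr.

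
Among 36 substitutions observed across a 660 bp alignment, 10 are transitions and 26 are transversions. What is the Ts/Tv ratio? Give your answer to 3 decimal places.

R = 10/26 = 0.384615… ≈ 0.385 (to 3 d.p.).

0.385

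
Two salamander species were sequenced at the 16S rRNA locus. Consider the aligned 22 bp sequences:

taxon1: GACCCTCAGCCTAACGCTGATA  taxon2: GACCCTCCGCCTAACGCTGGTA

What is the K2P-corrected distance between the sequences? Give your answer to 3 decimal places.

Of 22 sites, 1 differences are transitions and 1 are transversions, so P = 1/22 ≈ 0.045455 and Q = 1/22 ≈ 0.045455.
Under the Kimura two-parameter model, d = −½ ln(1 − 2P − Q) − ¼ ln(1 − 2Q).
1 − 2P − Q = 0.863635, giving −½ ln(0.863635) = 0.073303.
1 − 2Q = 0.90909, giving −¼ ln(0.90909) = 0.023828.
d = 0.073303 + 0.023828 = 0.097131.

0.097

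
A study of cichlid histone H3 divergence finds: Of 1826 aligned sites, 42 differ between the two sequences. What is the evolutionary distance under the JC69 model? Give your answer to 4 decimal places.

p = 42/1826 ≈ 0.023001.
d = −(3/4) ln(1 − 4p/3) = −0.75 ln(1 − 0.030668) = −0.75 ln(0.969332)
  = −0.75 × (-0.031148) = 0.023361 substitutions/site.

0.0234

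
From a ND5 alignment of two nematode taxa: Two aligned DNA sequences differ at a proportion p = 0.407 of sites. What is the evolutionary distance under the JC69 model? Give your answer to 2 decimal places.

d = −(3/4) ln(1 − 4p/3) = −0.75 ln(1 − 0.542667) = −0.75 ln(0.457333)
  = −0.75 × (-0.782343) = 0.586757 substitutions/site.

0.59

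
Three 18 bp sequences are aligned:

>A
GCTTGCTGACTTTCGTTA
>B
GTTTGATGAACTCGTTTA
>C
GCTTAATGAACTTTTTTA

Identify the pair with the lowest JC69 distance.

B and C

A–B: 7/18 differ, p = 0.389, d = 0.548.
A–C: 6/18 differ, p = 0.333, d = 0.441.
B–C: 4/18 differ, p = 0.222, d = 0.264.
The smallest distance is between B and C.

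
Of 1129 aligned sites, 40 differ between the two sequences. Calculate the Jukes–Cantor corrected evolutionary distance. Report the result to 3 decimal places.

p = 40/1129 ≈ 0.03543.
d = −(3/4) ln(1 − 4p/3) = −0.75 ln(1 − 0.04724) = −0.75 ln(0.95276)
  = −0.75 × (-0.048392) = 0.036294 substitutions/site.

0.036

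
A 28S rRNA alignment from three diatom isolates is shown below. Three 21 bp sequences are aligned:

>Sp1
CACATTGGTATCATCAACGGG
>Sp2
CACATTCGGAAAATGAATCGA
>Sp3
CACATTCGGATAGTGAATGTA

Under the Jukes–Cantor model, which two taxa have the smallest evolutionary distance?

Sp1–Sp2: 8/21 differ, p = 0.381, d = 0.532.
Sp1–Sp3: 8/21 differ, p = 0.381, d = 0.532.
Sp2–Sp3: 4/21 differ, p = 0.190, d = 0.220.
The smallest distance is between Sp2 and Sp3.

Sp2 and Sp3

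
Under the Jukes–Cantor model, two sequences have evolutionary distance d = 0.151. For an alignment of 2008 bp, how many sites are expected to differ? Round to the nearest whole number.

Invert JC69: p = (3/4)(1 − e^(−4d/3)) = 0.75 × (1 − e^(-0.201333)) = 0.75 × (1 − 0.817640) = 0.136770.
Expected differing sites = pL ≈ 0.136770 × 2008 = 274.63416 ≈ 275.

275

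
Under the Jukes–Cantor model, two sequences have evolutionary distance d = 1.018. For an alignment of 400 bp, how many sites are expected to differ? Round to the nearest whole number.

Invert JC69: p = (3/4)(1 − e^(−4d/3)) = 0.75 × (1 − e^(-1.357333)) = 0.75 × (1 − 0.257346) = 0.556991.
Expected differing sites = pL ≈ 0.556991 × 400 = 222.7964 ≈ 223.

223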